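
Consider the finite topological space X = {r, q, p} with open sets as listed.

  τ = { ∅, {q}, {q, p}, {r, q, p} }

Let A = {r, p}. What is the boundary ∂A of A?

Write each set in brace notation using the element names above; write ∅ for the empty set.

U open, U⊆A: ∅. int(A) = ⋃ = ∅
X∖A={q}, int(X∖A)={q}, hence cl(A)={r, p}
∂A: remove int from cl → {r, p}

{r, p}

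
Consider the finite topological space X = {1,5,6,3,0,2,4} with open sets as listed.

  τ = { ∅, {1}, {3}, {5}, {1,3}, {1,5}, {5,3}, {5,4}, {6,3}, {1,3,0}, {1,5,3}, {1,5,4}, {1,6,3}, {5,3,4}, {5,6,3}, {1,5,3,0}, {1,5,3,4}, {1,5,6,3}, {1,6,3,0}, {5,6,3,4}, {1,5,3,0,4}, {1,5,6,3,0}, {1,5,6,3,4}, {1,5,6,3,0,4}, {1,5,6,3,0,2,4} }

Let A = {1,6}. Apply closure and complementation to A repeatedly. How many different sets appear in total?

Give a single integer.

closure: X∖int(X∖A) = X∖{5,3,4} = {1,6,0,2}
Let k=closure and c=complement:
  1. A     = {1,6}
  2. kA    = {1,6,0,2}
  3. cA    = {5,3,0,2,4}
  4. ckA   = {5,3,4}
  5. kcA   = {5,6,3,0,2,4}
  6. ckcA  = {1}
  7. kckcA = {1,0,2}
  8. ckckcA = {5,6,3,4}
— saturated at 8

8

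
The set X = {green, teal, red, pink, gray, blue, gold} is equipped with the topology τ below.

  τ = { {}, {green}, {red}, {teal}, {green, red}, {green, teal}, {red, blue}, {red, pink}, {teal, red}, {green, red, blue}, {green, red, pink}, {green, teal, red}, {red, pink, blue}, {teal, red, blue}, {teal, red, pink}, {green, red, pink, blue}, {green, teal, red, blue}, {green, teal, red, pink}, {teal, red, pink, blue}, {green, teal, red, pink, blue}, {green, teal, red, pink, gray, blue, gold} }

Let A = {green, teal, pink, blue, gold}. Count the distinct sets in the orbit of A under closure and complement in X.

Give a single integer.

cl via duality: int({red, gray}) = {red}, so X∖{red} = {green, teal, pink, gray, blue, gold}
Write k for closure, c for complement:
  1. A     = {green, teal, pink, blue, gold}
  2. kA    = {green, teal, pink, gray, blue, gold}
  3. cA    = {red, gray}
  4. ckA   = {red}
  5. kcA   = {red, pink, gray, blue, gold}
  6. ckcA  = {green, teal}
  7. kckcA = {green, teal, gray, gold}
  8. ckckcA = {red, pink, blue}
applying k or c yields no new set

8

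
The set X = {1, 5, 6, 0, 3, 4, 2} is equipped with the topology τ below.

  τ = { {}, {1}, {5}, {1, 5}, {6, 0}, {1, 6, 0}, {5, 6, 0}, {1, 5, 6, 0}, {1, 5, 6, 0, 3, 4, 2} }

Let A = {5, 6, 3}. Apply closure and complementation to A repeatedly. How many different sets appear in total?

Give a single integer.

complement {1, 0, 4, 2}; its interior {1}; cl(A) = X∖{1} = {5, 6, 0, 3, 4, 2}
With k = closure, c = complement:
  1. A     = {5, 6, 3}
  2. kA    = {5, 6, 0, 3, 4, 2}
  3. cA    = {1, 0, 4, 2}
  4. ckA   = {1}
  5. kcA   = {1, 6, 0, 3, 4, 2}
  6. kckA  = {1, 3, 4, 2}
  7. ckcA  = {5}
  8. ckckA = {5, 6, 0}
  9. kckcA = {5, 3, 4, 2}
  10. ckckcA = {1, 6, 0}
k, c of each give nothing new

10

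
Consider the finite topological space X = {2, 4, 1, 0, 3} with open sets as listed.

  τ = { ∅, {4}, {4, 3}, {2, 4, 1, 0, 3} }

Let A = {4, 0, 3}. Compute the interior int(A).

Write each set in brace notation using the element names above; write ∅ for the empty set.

{4, 3}

U open, U⊆A: ∅, {4}, {4, 3}. int(A) = ⋃ = {4, 3}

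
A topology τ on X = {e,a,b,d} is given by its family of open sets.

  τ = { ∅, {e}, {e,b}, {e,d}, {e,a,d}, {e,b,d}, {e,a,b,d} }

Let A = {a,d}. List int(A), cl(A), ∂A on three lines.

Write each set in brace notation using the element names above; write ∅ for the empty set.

interior: largest open inside A is ∅ (from ∅)
cl via duality: int({e,b}) = {e,b}, so X∖{e,b} = {a,d}
cl∖int = {a,d}

int(A) = ∅
cl(A)  = {a,d}
∂A     = {a,d}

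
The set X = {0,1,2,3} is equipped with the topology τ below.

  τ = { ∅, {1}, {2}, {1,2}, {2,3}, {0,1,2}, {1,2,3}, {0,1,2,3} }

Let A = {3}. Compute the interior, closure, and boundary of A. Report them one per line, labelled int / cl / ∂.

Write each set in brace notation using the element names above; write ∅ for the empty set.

int(A) = ∅
cl(A)  = {3}
∂A     = {3}

U open, U⊆A: ∅. int(A) = ⋃ = ∅
X∖A={0,1,2}, int(X∖A)={0,1,2}, hence cl(A)={3}
∂A: remove int from cl → {3}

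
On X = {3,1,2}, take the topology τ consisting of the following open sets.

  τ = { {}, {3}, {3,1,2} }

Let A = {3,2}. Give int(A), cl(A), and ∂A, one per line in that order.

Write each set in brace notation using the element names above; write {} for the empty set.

interior: largest open inside A is {3} (from {}, {3})
cl via duality: int({1}) = {}, so X∖{} = {3,1,2}
cl∖int = {1,2}

int(A) = {3}
cl(A)  = {3,1,2}
∂A     = {1,2}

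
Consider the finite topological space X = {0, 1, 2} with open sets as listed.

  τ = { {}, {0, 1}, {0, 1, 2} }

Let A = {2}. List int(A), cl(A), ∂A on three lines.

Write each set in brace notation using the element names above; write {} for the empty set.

int(A) = {}
cl(A)  = {2}
∂A     = {2}

open subsets of A: {}; so int(A) = {}
closure: X∖int(X∖A) = X∖{0, 1} = {2}
∂A = {2} minus {} = {2}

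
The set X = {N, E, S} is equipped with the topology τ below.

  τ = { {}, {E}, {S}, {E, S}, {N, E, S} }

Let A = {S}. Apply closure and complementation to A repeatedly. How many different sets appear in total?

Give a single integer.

4

cl via duality: int({N, E}) = {E}, so X∖{E} = {N, S}
Write k for closure, c for complement:
  1. A     = {S}
  2. kA    = {N, S}
  3. cA    = {N, E}
  4. ckA   = {E}
applying k or c yields no new set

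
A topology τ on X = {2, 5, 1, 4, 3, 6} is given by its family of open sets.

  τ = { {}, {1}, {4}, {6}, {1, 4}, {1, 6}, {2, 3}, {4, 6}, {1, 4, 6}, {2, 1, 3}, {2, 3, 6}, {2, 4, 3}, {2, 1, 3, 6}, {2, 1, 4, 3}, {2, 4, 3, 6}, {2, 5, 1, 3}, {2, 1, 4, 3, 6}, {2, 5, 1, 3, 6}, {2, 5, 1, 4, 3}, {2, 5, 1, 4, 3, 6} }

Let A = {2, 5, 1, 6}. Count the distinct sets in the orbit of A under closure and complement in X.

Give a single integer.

closure: X∖int(X∖A) = X∖{4} = {2, 5, 1, 3, 6}
Let k=closure and c=complement:
  1. A     = {2, 5, 1, 6}
  2. kA    = {2, 5, 1, 3, 6}
  3. cA    = {4, 3}
  4. ckA   = {4}
  5. kcA   = {2, 5, 4, 3}
  6. ckcA  = {1, 6}
  7. kckcA = {5, 1, 6}
  8. ckckcA = {2, 4, 3}
— saturated at 8

8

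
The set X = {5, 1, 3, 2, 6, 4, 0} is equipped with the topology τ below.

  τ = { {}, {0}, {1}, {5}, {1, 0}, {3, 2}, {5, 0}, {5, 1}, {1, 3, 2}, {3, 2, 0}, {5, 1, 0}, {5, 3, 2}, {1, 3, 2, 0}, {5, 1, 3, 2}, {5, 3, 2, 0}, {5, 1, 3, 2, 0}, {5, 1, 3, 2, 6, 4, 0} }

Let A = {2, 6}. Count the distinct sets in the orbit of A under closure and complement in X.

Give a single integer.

cl via duality: int({5, 1, 3, 4, 0}) = {5, 1, 0}, so X∖{5, 1, 0} = {3, 2, 6, 4}
Write k for closure, c for complement:
  1. A     = {2, 6}
  2. kA    = {3, 2, 6, 4}
  3. cA    = {5, 1, 3, 4, 0}
  4. ckA   = {5, 1, 0}
  5. kcA   = {5, 1, 3, 2, 6, 4, 0}
  6. kckA  = {5, 1, 6, 4, 0}
  7. ckcA  = {}
  8. ckckA = {3, 2}
applying k or c yields no new set

8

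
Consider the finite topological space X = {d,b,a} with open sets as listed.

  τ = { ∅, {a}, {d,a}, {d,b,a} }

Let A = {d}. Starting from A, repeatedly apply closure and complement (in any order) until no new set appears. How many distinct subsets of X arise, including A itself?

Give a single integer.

6

closure: X∖int(X∖A) = X∖{a} = {d,b}
Let k=closure and c=complement:
  1. A     = {d}
  2. kA    = {d,b}
  3. cA    = {b,a}
  4. ckA   = {a}
  5. kcA   = {d,b,a}
  6. ckcA  = ∅
— saturated at 6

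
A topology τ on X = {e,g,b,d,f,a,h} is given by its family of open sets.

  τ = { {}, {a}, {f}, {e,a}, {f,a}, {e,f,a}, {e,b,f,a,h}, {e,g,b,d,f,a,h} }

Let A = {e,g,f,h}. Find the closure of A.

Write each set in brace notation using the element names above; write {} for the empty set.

closure: X∖int(X∖A) = X∖{a} = {e,g,b,d,f,h}

{e,g,b,d,f,h}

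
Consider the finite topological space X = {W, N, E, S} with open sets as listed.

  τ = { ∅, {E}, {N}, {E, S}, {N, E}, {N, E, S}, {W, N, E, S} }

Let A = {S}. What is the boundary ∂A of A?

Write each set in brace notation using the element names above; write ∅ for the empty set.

{W, S}

opens ⊆ A: ∅; union → int = ∅
complement {W, N, E}; its interior {N, E}; cl(A) = X∖{N, E} = {W, S}
boundary = {W, S} ∖ ∅ = {W, S}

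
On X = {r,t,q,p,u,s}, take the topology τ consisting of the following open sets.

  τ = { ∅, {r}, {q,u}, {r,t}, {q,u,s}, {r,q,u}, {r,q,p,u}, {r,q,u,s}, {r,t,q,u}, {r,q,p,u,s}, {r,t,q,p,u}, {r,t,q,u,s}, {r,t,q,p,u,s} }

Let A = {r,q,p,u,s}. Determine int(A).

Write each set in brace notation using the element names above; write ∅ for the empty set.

{r,q,p,u,s}

open subsets of A: ∅, {r}, {q,u}, {r,q,u}, {q,u,s}, {r,q,p,u}, {r,q,u,s}, {r,q,p,u,s}; so int(A) = {r,q,p,u,s}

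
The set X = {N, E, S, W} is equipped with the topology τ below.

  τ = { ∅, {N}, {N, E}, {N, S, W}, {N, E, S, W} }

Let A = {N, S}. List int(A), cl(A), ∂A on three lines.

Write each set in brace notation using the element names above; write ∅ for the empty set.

U open, U⊆A: ∅, {N}. int(A) = ⋃ = {N}
X∖A={E, W}, int(X∖A)=∅, hence cl(A)={N, E, S, W}
∂A: remove int from cl → {E, S, W}

int(A) = {N}
cl(A)  = {N, E, S, W}
∂A     = {E, S, W}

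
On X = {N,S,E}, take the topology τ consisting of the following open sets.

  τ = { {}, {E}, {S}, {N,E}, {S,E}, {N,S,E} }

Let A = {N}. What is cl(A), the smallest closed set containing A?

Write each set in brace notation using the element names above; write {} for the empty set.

{N}

X∖A={S,E}, int(X∖A)={S,E}, hence cl(A)={N}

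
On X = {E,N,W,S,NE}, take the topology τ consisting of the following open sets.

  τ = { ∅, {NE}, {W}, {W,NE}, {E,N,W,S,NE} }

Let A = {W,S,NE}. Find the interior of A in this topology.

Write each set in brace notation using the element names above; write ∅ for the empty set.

U open, U⊆A: ∅, {NE}, {W}, {W,NE}. int(A) = ⋃ = {W,NE}

{W,NE}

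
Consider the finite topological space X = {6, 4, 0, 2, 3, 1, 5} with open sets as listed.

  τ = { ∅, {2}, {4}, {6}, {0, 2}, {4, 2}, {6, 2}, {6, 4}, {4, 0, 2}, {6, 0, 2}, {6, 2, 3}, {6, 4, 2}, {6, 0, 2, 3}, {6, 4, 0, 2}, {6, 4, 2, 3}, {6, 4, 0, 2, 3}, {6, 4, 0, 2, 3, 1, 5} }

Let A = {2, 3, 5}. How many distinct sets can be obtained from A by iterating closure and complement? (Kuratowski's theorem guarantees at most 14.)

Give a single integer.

8

cl via duality: int({6, 4, 0, 1}) = {6, 4}, so X∖{6, 4} = {0, 2, 3, 1, 5}
Write k for closure, c for complement:
  1. A     = {2, 3, 5}
  2. kA    = {0, 2, 3, 1, 5}
  3. cA    = {6, 4, 0, 1}
  4. ckA   = {6, 4}
  5. kcA   = {6, 4, 0, 3, 1, 5}
  6. kckA  = {6, 4, 3, 1, 5}
  7. ckcA  = {2}
  8. ckckA = {0, 2}
applying k or c yields no new set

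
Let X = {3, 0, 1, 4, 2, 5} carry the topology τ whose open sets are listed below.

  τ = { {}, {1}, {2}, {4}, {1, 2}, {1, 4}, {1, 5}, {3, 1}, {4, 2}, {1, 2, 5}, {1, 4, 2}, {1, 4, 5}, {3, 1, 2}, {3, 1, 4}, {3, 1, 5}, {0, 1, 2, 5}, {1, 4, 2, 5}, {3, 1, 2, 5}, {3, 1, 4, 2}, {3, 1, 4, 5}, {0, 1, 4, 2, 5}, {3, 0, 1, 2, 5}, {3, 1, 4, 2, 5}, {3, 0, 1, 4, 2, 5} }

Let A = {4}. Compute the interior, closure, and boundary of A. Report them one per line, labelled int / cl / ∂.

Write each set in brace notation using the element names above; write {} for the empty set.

U open, U⊆A: {}, {4}. int(A) = ⋃ = {4}
X∖A={3, 0, 1, 2, 5}, int(X∖A)={3, 0, 1, 2, 5}, hence cl(A)={4}
∂A: remove int from cl → {}

int(A) = {4}
cl(A)  = {4}
∂A     = {}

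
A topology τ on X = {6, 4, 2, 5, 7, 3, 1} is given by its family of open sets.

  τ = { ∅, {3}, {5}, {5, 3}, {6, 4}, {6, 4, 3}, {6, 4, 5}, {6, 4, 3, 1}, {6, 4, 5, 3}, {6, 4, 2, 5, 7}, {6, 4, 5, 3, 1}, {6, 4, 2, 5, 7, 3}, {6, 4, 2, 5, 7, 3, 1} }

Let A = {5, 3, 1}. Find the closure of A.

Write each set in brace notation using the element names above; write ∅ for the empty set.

{2, 5, 7, 3, 1}

closure: X∖int(X∖A) = X∖{6, 4} = {2, 5, 7, 3, 1}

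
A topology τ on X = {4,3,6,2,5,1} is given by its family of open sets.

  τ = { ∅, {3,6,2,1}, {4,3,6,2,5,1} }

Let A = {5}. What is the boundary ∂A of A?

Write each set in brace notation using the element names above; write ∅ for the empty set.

{4,5}

interior: largest open inside A is ∅ (from ∅)
cl via duality: int({4,3,6,2,1}) = {3,6,2,1}, so X∖{3,6,2,1} = {4,5}
cl∖int = {4,5}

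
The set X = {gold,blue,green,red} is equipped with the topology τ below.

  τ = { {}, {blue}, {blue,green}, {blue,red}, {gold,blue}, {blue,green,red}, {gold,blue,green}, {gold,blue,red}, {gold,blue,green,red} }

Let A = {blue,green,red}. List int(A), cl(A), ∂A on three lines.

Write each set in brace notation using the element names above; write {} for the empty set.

int(A) = {blue,green,red}
cl(A)  = {gold,blue,green,red}
∂A     = {gold}

U open, U⊆A: {}, {blue}, {blue,green}, {blue,red}, {blue,green,red}. int(A) = ⋃ = {blue,green,red}
X∖A={gold}, int(X∖A)={}, hence cl(A)={gold,blue,green,red}
∂A: remove int from cl → {gold}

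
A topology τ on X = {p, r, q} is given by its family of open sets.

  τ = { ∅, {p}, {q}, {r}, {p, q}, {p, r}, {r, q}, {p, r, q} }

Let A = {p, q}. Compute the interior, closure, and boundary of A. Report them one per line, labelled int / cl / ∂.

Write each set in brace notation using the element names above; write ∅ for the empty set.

interior: largest open inside A is {p, q} (from ∅, {q}, {p}, {p, q})
cl via duality: int({r}) = {r}, so X∖{r} = {p, q}
cl∖int = ∅

int(A) = {p, q}
cl(A)  = {p, q}
∂A     = ∅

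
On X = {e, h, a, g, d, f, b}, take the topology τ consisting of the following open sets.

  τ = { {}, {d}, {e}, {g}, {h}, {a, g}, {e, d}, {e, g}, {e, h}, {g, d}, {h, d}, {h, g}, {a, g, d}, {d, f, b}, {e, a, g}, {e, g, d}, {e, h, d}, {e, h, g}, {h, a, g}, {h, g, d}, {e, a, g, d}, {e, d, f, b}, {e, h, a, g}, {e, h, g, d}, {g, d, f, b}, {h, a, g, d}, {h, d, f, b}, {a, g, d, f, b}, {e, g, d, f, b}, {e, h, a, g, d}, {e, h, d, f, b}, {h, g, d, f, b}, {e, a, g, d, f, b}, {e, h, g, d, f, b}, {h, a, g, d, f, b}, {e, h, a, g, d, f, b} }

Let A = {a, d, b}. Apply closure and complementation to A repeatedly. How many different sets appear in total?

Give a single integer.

8

closure: X∖int(X∖A) = X∖{e, h, g} = {a, d, f, b}
Let k=closure and c=complement:
  1. A     = {a, d, b}
  2. kA    = {a, d, f, b}
  3. cA    = {e, h, g, f}
  4. ckA   = {e, h, g}
  5. kcA   = {e, h, a, g, f, b}
  6. kckA  = {e, h, a, g}
  7. ckcA  = {d}
  8. ckckA = {d, f, b}
— saturated at 8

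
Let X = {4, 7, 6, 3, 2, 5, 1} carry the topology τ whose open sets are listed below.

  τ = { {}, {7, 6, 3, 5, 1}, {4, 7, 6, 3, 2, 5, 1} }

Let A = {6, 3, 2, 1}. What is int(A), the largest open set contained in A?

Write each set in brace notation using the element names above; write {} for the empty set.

interior: largest open inside A is {} (from {})

{}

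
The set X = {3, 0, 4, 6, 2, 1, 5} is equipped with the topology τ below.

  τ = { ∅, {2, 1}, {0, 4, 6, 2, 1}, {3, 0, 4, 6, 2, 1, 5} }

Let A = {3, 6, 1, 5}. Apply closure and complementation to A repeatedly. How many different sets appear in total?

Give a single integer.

4

cl via duality: int({0, 4, 2}) = ∅, so X∖∅ = {3, 0, 4, 6, 2, 1, 5}
Write k for closure, c for complement:
  1. A     = {3, 6, 1, 5}
  2. kA    = {3, 0, 4, 6, 2, 1, 5}
  3. cA    = {0, 4, 2}
  4. ckA   = ∅
applying k or c yields no new set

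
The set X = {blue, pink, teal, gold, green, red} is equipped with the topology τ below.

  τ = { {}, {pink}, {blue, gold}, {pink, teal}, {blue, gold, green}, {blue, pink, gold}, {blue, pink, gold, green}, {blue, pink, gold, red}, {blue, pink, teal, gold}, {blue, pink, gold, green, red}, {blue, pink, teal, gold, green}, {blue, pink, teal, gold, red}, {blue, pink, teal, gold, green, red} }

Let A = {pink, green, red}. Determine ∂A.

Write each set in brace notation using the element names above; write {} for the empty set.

U open, U⊆A: {}, {pink}. int(A) = ⋃ = {pink}
X∖A={blue, teal, gold}, int(X∖A)={blue, gold}, hence cl(A)={pink, teal, green, red}
∂A: remove int from cl → {teal, green, red}

{teal, green, red}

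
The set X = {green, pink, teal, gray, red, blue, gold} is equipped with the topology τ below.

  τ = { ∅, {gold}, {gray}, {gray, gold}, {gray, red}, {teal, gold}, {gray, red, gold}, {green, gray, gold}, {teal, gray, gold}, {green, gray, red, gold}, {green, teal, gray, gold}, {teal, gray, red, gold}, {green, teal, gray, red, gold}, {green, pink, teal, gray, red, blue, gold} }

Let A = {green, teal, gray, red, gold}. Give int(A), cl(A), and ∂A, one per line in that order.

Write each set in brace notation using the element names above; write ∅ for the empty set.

opens ⊆ A: ∅, {gold}, {gray}, {gray, gold}, {teal, gold}, {gray, red}, {gray, red, gold}, {teal, gray, gold}, {green, gray, gold}, {green, teal, gray, gold}, {green, gray, red, gold}, {teal, gray, red, gold}, {green, teal, gray, red, gold}; union → int = {green, teal, gray, red, gold}
complement {pink, blue}; its interior ∅; cl(A) = X∖∅ = {green, pink, teal, gray, red, blue, gold}
boundary = {green, pink, teal, gray, red, blue, gold} ∖ {green, teal, gray, red, gold} = {pink, blue}

int(A) = {green, teal, gray, red, gold}
cl(A)  = {green, pink, teal, gray, red, blue, gold}
∂A     = {pink, blue}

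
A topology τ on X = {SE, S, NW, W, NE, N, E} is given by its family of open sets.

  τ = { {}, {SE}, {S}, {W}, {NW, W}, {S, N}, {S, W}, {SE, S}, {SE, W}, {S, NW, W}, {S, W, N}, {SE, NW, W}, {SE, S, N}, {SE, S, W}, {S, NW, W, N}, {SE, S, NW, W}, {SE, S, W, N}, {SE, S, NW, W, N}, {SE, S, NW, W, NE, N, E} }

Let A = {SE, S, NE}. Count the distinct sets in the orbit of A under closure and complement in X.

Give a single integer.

8

X∖A={NW, W, N, E}, int(X∖A)={NW, W}, hence cl(A)={SE, S, NE, N, E}
Orbit (k=closure, c=complement):
  1. A     = {SE, S, NE}
  2. kA    = {SE, S, NE, N, E}
  3. cA    = {NW, W, N, E}
  4. ckA   = {NW, W}
  5. kcA   = {NW, W, NE, N, E}
  6. kckA  = {NW, W, NE, E}
  7. ckcA  = {SE, S}
  8. ckckA = {SE, S, N}
(closed under both — stop)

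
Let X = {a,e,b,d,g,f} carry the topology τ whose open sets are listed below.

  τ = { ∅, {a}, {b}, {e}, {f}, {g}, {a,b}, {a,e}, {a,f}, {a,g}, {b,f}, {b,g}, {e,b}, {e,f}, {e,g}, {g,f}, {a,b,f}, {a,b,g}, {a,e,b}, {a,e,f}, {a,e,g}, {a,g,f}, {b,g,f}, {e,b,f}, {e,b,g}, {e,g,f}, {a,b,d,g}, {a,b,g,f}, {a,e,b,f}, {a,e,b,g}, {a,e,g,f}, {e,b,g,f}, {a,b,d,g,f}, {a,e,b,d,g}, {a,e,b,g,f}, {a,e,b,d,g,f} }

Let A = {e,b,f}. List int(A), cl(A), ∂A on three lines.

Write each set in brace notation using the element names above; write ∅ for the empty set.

opens ⊆ A: ∅, {f}, {e}, {b}, {e,f}, {b,f}, {e,b}, {e,b,f}; union → int = {e,b,f}
complement {a,d,g}; its interior {a,g}; cl(A) = X∖{a,g} = {e,b,d,f}
boundary = {e,b,d,f} ∖ {e,b,f} = {d}

int(A) = {e,b,f}
cl(A)  = {e,b,d,f}
∂A     = {d}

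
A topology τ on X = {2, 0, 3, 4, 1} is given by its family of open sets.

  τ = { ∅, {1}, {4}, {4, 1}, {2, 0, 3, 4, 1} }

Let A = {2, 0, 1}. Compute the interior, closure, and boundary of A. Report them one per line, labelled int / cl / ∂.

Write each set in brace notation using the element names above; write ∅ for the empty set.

U open, U⊆A: ∅, {1}. int(A) = ⋃ = {1}
X∖A={3, 4}, int(X∖A)={4}, hence cl(A)={2, 0, 3, 1}
∂A: remove int from cl → {2, 0, 3}

int(A) = {1}
cl(A)  = {2, 0, 3, 1}
∂A     = {2, 0, 3}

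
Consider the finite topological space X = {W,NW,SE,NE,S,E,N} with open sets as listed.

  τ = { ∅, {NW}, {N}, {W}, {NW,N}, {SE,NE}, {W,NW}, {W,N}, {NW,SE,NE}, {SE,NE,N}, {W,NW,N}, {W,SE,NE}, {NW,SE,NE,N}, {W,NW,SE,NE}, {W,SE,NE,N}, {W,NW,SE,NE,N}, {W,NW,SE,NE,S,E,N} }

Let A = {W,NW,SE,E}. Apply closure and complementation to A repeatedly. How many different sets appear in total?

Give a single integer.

10

X∖A={NE,S,N}, int(X∖A)={N}, hence cl(A)={W,NW,SE,NE,S,E}
Orbit (k=closure, c=complement):
  1. A     = {W,NW,SE,E}
  2. kA    = {W,NW,SE,NE,S,E}
  3. cA    = {NE,S,N}
  4. ckA   = {N}
  5. kcA   = {SE,NE,S,E,N}
  6. kckA  = {S,E,N}
  7. ckcA  = {W,NW}
  8. ckckA = {W,NW,SE,NE}
  9. kckcA = {W,NW,S,E}
  10. ckckcA = {SE,NE,N}
(closed under both — stop)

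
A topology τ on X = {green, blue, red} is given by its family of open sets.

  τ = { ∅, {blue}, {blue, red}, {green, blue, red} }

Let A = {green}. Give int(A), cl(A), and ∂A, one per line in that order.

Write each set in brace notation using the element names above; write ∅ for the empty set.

int(A) = ∅
cl(A)  = {green}
∂A     = {green}

opens ⊆ A: ∅; union → int = ∅
complement {blue, red}; its interior {blue, red}; cl(A) = X∖{blue, red} = {green}
boundary = {green} ∖ ∅ = {green}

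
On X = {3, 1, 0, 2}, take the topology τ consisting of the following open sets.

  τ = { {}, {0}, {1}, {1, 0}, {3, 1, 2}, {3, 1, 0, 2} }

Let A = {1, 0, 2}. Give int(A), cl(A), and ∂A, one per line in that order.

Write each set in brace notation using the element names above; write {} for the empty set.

opens ⊆ A: {}, {1}, {0}, {1, 0}; union → int = {1, 0}
complement {3}; its interior {}; cl(A) = X∖{} = {3, 1, 0, 2}
boundary = {3, 1, 0, 2} ∖ {1, 0} = {3, 2}

int(A) = {1, 0}
cl(A)  = {3, 1, 0, 2}
∂A     = {3, 2}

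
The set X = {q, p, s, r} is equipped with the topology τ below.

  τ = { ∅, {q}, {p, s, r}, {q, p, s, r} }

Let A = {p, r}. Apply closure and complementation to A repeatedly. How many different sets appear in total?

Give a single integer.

closure: X∖int(X∖A) = X∖{q} = {p, s, r}
Let k=closure and c=complement:
  1. A     = {p, r}
  2. kA    = {p, s, r}
  3. cA    = {q, s}
  4. ckA   = {q}
  5. kcA   = {q, p, s, r}
  6. ckcA  = ∅
— saturated at 6

6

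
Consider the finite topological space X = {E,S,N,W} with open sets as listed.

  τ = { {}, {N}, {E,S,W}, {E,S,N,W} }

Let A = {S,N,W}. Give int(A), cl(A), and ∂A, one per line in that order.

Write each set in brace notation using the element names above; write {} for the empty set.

int(A) = {N}
cl(A)  = {E,S,N,W}
∂A     = {E,S,W}

open subsets of A: {}, {N}; so int(A) = {N}
closure: X∖int(X∖A) = X∖{} = {E,S,N,W}
∂A = {E,S,N,W} minus {N} = {E,S,W}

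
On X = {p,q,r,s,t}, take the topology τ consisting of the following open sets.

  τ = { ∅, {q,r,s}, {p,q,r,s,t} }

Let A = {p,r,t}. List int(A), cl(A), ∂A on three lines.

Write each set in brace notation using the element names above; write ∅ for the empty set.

opens ⊆ A: ∅; union → int = ∅
complement {q,s}; its interior ∅; cl(A) = X∖∅ = {p,q,r,s,t}
boundary = {p,q,r,s,t} ∖ ∅ = {p,q,r,s,t}

int(A) = ∅
cl(A)  = {p,q,r,s,t}
∂A     = {p,q,r,s,t}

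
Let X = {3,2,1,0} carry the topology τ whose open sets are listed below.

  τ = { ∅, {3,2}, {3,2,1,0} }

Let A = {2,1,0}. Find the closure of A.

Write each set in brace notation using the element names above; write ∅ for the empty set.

X∖A={3}, int(X∖A)=∅, hence cl(A)={3,2,1,0}

{3,2,1,0}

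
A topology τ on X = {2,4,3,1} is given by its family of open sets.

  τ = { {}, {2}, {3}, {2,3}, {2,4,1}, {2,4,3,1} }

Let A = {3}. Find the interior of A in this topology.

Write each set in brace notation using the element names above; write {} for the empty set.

open subsets of A: {}, {3}; so int(A) = {3}

{3}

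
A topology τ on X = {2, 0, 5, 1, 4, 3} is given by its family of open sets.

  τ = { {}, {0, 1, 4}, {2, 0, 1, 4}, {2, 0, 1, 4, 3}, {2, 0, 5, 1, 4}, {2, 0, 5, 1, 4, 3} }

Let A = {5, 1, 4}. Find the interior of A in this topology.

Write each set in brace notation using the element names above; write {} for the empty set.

opens ⊆ A: {}; union → int = {}

{}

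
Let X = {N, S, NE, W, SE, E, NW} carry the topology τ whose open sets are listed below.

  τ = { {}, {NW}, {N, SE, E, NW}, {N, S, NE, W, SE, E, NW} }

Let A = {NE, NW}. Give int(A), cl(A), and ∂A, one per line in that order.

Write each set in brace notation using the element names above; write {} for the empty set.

int(A) = {NW}
cl(A)  = {N, S, NE, W, SE, E, NW}
∂A     = {N, S, NE, W, SE, E}

U open, U⊆A: {}, {NW}. int(A) = ⋃ = {NW}
X∖A={N, S, W, SE, E}, int(X∖A)={}, hence cl(A)={N, S, NE, W, SE, E, NW}
∂A: remove int from cl → {N, S, NE, W, SE, E}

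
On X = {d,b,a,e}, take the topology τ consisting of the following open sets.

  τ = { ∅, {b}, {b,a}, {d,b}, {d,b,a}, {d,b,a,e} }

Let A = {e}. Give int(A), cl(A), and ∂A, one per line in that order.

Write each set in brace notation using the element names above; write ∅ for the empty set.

int(A) = ∅
cl(A)  = {e}
∂A     = {e}

interior: largest open inside A is ∅ (from ∅)
cl via duality: int({d,b,a}) = {d,b,a}, so X∖{d,b,a} = {e}
cl∖int = {e}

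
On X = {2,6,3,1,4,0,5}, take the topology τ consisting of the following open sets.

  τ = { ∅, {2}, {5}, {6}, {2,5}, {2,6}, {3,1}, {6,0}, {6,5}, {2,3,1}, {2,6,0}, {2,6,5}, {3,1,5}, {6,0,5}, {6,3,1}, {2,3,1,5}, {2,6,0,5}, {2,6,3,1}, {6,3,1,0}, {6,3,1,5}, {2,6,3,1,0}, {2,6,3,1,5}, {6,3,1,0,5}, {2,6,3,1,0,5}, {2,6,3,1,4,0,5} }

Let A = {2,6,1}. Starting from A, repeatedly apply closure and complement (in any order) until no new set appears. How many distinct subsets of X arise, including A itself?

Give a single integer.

closure: X∖int(X∖A) = X∖{5} = {2,6,3,1,4,0}
Let k=closure and c=complement:
  1. A     = {2,6,1}
  2. kA    = {2,6,3,1,4,0}
  3. cA    = {3,4,0,5}
  4. ckA   = {5}
  5. kcA   = {3,1,4,0,5}
  6. kckA  = {4,5}
  7. ckcA  = {2,6}
  8. ckckA = {2,6,3,1,0}
  9. kckcA = {2,6,4,0}
  10. ckckcA = {3,1,5}
  11. kckckcA = {3,1,4,5}
  12. ckckckcA = {2,6,0}
— saturated at 12

12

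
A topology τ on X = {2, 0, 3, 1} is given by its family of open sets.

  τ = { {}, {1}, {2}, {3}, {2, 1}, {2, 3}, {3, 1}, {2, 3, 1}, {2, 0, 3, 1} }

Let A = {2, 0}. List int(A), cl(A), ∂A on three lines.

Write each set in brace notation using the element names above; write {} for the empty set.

int(A) = {2}
cl(A)  = {2, 0}
∂A     = {0}

U open, U⊆A: {}, {2}. int(A) = ⋃ = {2}
X∖A={3, 1}, int(X∖A)={3, 1}, hence cl(A)={2, 0}
∂A: remove int from cl → {0}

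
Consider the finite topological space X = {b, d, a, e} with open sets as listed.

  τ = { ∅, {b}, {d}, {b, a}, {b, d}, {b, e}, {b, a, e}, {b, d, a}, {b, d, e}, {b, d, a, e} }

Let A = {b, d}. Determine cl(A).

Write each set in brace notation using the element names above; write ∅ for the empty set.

cl via duality: int({a, e}) = ∅, so X∖∅ = {b, d, a, e}

{b, d, a, e}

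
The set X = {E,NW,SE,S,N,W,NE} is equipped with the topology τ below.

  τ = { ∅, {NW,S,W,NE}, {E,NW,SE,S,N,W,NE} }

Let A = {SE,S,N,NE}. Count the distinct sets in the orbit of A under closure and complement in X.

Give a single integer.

X∖A={E,NW,W}, int(X∖A)=∅, hence cl(A)={E,NW,SE,S,N,W,NE}
Orbit (k=closure, c=complement):
  1. A     = {SE,S,N,NE}
  2. kA    = {E,NW,SE,S,N,W,NE}
  3. cA    = {E,NW,W}
  4. ckA   = ∅
(closed under both — stop)

4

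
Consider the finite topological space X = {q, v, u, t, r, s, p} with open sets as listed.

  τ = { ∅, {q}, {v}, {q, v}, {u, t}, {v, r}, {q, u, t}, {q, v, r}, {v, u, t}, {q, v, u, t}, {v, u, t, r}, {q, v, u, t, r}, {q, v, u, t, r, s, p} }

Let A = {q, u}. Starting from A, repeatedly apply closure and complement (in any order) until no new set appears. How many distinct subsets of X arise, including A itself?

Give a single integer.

cl via duality: int({v, t, r, s, p}) = {v, r}, so X∖{v, r} = {q, u, t, s, p}
Write k for closure, c for complement:
  1. A     = {q, u}
  2. kA    = {q, u, t, s, p}
  3. cA    = {v, t, r, s, p}
  4. ckA   = {v, r}
  5. kcA   = {v, u, t, r, s, p}
  6. kckA  = {v, r, s, p}
  7. ckcA  = {q}
  8. ckckA = {q, u, t}
  9. kckcA = {q, s, p}
  10. ckckcA = {v, u, t, r}
applying k or c yields no new set

10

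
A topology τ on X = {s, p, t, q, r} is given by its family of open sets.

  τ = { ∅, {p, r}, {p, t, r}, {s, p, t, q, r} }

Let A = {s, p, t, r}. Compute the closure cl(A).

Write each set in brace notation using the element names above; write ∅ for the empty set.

closure: X∖int(X∖A) = X∖∅ = {s, p, t, q, r}

{s, p, t, q, r}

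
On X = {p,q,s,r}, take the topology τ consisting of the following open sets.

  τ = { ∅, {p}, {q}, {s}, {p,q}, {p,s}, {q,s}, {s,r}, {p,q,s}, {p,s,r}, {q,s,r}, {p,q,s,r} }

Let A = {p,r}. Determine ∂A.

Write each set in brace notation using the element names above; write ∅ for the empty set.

open subsets of A: ∅, {p}; so int(A) = {p}
closure: X∖int(X∖A) = X∖{q,s} = {p,r}
∂A = {p,r} minus {p} = {r}

{r}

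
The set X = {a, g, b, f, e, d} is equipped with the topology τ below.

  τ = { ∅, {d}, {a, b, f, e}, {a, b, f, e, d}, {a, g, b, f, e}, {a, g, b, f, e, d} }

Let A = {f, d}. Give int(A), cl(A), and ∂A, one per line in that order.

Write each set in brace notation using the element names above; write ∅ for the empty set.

open subsets of A: ∅, {d}; so int(A) = {d}
closure: X∖int(X∖A) = X∖∅ = {a, g, b, f, e, d}
∂A = {a, g, b, f, e, d} minus {d} = {a, g, b, f, e}

int(A) = {d}
cl(A)  = {a, g, b, f, e, d}
∂A     = {a, g, b, f, e}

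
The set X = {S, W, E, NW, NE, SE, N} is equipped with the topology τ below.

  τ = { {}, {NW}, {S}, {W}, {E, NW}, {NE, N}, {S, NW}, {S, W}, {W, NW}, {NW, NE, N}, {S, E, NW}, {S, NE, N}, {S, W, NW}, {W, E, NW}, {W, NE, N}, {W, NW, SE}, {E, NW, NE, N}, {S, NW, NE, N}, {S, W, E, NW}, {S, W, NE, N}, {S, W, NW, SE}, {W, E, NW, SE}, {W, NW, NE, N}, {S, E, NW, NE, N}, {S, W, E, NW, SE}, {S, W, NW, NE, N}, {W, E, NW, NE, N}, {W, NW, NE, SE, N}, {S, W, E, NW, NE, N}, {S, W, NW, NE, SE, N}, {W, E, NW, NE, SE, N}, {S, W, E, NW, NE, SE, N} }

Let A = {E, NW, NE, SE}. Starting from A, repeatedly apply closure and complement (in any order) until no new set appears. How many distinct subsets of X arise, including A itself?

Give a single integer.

10

complement {S, W, N}; its interior {S, W}; cl(A) = X∖{S, W} = {E, NW, NE, SE, N}
With k = closure, c = complement:
  1. A     = {E, NW, NE, SE}
  2. kA    = {E, NW, NE, SE, N}
  3. cA    = {S, W, N}
  4. ckA   = {S, W}
  5. kcA   = {S, W, NE, SE, N}
  6. kckA  = {S, W, SE}
  7. ckcA  = {E, NW}
  8. ckckA = {E, NW, NE, N}
  9. kckcA = {E, NW, SE}
  10. ckckcA = {S, W, NE, N}
k, c of each give nothing new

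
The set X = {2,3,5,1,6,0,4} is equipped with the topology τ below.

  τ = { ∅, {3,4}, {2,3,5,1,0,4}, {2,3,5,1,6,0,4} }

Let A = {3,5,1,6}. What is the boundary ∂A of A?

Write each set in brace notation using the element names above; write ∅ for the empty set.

{2,3,5,1,6,0,4}

open subsets of A: ∅; so int(A) = ∅
closure: X∖int(X∖A) = X∖∅ = {2,3,5,1,6,0,4}
∂A = {2,3,5,1,6,0,4} minus ∅ = {2,3,5,1,6,0,4}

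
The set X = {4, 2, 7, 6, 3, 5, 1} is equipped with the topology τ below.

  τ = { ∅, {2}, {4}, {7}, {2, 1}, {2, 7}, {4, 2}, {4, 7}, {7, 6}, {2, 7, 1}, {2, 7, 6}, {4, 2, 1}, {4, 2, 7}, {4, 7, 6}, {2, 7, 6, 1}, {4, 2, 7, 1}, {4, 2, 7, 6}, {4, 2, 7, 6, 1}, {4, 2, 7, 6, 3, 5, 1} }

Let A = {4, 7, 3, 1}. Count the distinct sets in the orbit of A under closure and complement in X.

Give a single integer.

10

closure: X∖int(X∖A) = X∖{2} = {4, 7, 6, 3, 5, 1}
Let k=closure and c=complement:
  1. A     = {4, 7, 3, 1}
  2. kA    = {4, 7, 6, 3, 5, 1}
  3. cA    = {2, 6, 5}
  4. ckA   = {2}
  5. kcA   = {2, 6, 3, 5, 1}
  6. kckA  = {2, 3, 5, 1}
  7. ckcA  = {4, 7}
  8. ckckA = {4, 7, 6}
  9. kckcA = {4, 7, 6, 3, 5}
  10. ckckcA = {2, 1}
— saturated at 10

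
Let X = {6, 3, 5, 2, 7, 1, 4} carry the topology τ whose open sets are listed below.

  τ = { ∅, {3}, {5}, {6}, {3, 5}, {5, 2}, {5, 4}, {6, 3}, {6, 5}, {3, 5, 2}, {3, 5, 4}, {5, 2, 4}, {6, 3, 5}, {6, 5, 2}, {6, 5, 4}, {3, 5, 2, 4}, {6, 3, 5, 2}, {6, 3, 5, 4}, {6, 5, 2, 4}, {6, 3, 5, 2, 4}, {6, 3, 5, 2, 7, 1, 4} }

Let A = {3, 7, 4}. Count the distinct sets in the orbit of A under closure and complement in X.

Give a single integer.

complement {6, 5, 2, 1}; its interior {6, 5, 2}; cl(A) = X∖{6, 5, 2} = {3, 7, 1, 4}
With k = closure, c = complement:
  1. A     = {3, 7, 4}
  2. kA    = {3, 7, 1, 4}
  3. cA    = {6, 5, 2, 1}
  4. ckA   = {6, 5, 2}
  5. kcA   = {6, 5, 2, 7, 1, 4}
  6. ckcA  = {3}
  7. kckcA = {3, 7, 1}
  8. ckckcA = {6, 5, 2, 4}
k, c of each give nothing new

8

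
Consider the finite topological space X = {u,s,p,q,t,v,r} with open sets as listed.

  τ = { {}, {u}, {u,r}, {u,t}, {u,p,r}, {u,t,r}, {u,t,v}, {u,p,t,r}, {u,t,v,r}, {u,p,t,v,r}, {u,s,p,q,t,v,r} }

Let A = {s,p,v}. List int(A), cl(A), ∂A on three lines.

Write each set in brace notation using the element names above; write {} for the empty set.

int(A) = {}
cl(A)  = {s,p,q,v}
∂A     = {s,p,q,v}

interior: largest open inside A is {} (from {})
cl via duality: int({u,q,t,r}) = {u,t,r}, so X∖{u,t,r} = {s,p,q,v}
cl∖int = {s,p,q,v}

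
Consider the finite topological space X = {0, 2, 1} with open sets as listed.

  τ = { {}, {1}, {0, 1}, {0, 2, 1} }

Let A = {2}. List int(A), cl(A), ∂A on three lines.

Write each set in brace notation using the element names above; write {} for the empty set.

int(A) = {}
cl(A)  = {2}
∂A     = {2}

opens ⊆ A: {}; union → int = {}
complement {0, 1}; its interior {0, 1}; cl(A) = X∖{0, 1} = {2}
boundary = {2} ∖ {} = {2}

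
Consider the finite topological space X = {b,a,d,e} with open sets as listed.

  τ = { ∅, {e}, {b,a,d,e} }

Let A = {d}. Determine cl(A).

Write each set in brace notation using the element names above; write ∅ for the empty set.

closure: X∖int(X∖A) = X∖{e} = {b,a,d}

{b,a,d}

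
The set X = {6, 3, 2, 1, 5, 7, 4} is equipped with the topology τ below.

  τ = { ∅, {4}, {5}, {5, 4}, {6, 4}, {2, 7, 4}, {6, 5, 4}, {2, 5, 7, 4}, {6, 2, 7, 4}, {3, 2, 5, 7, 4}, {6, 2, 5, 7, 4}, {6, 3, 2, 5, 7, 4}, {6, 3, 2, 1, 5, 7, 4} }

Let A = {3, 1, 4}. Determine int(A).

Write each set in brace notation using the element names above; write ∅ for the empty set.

{4}

U open, U⊆A: ∅, {4}. int(A) = ⋃ = {4}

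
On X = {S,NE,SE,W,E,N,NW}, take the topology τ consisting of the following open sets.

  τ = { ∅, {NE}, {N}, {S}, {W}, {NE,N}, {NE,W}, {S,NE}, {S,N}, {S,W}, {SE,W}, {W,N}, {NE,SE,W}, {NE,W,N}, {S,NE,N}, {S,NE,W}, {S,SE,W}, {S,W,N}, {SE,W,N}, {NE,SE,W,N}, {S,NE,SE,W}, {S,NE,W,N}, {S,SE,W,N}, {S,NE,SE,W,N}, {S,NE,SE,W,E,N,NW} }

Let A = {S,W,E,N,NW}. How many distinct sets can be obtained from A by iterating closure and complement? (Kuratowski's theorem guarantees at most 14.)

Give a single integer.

8

complement {NE,SE}; its interior {NE}; cl(A) = X∖{NE} = {S,SE,W,E,N,NW}
With k = closure, c = complement:
  1. A     = {S,W,E,N,NW}
  2. kA    = {S,SE,W,E,N,NW}
  3. cA    = {NE,SE}
  4. ckA   = {NE}
  5. kcA   = {NE,SE,E,NW}
  6. kckA  = {NE,E,NW}
  7. ckcA  = {S,W,N}
  8. ckckA = {S,SE,W,N}
k, c of each give nothing new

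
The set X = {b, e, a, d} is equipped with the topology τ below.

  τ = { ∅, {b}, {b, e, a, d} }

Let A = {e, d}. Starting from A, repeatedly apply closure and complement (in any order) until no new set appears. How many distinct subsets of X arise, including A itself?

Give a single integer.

6

complement {b, a}; its interior {b}; cl(A) = X∖{b} = {e, a, d}
With k = closure, c = complement:
  1. A     = {e, d}
  2. kA    = {e, a, d}
  3. cA    = {b, a}
  4. ckA   = {b}
  5. kcA   = {b, e, a, d}
  6. ckcA  = ∅
k, c of each give nothing new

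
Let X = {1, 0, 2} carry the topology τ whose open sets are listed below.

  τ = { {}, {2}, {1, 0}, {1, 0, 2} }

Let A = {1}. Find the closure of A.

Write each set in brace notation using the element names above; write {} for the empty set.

cl via duality: int({0, 2}) = {2}, so X∖{2} = {1, 0}

{1, 0}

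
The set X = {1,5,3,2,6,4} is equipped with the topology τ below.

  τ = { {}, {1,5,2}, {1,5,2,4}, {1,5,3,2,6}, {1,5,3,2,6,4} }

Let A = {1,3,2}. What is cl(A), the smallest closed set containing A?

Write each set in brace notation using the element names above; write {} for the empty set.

X∖A={5,6,4}, int(X∖A)={}, hence cl(A)={1,5,3,2,6,4}

{1,5,3,2,6,4}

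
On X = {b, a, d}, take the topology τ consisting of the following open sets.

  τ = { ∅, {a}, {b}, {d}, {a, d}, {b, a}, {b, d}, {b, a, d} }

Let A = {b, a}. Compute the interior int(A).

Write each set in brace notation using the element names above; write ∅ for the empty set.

open subsets of A: ∅, {b}, {a}, {b, a}; so int(A) = {b, a}

{b, a}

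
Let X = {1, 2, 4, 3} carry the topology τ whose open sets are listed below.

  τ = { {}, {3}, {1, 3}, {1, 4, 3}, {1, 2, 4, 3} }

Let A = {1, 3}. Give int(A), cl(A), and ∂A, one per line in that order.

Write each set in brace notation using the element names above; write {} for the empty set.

int(A) = {1, 3}
cl(A)  = {1, 2, 4, 3}
∂A     = {2, 4}

opens ⊆ A: {}, {3}, {1, 3}; union → int = {1, 3}
complement {2, 4}; its interior {}; cl(A) = X∖{} = {1, 2, 4, 3}
boundary = {1, 2, 4, 3} ∖ {1, 3} = {2, 4}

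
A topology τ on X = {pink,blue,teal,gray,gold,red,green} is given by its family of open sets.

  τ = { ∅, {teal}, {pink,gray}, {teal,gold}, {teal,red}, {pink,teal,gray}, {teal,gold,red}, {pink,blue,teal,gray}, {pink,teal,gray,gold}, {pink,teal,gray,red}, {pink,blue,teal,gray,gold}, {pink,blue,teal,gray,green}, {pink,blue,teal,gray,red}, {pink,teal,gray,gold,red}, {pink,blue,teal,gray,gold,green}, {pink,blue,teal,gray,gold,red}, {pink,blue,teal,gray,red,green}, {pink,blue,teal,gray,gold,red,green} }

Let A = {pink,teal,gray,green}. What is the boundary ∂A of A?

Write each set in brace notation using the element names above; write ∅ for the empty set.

U open, U⊆A: ∅, {teal}, {pink,gray}, {pink,teal,gray}. int(A) = ⋃ = {pink,teal,gray}
X∖A={blue,gold,red}, int(X∖A)=∅, hence cl(A)={pink,blue,teal,gray,gold,red,green}
∂A: remove int from cl → {blue,gold,red,green}

{blue,gold,red,green}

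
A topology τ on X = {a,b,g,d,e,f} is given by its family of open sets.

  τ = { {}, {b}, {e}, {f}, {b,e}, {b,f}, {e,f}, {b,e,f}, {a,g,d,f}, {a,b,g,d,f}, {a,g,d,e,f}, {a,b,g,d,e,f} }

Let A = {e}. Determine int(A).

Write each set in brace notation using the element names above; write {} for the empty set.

U open, U⊆A: {}, {e}. int(A) = ⋃ = {e}

{e}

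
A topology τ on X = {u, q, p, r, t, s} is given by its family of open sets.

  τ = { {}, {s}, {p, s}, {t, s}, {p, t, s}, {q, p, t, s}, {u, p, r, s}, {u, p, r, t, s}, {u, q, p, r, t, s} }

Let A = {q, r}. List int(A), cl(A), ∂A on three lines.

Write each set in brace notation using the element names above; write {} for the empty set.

open subsets of A: {}; so int(A) = {}
closure: X∖int(X∖A) = X∖{p, t, s} = {u, q, r}
∂A = {u, q, r} minus {} = {u, q, r}

int(A) = {}
cl(A)  = {u, q, r}
∂A     = {u, q, r}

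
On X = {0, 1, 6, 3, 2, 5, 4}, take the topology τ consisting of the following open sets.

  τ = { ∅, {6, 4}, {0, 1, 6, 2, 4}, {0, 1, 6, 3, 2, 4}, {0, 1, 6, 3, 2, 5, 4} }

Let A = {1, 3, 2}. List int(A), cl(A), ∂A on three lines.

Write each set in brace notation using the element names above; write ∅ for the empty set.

int(A) = ∅
cl(A)  = {0, 1, 3, 2, 5}
∂A     = {0, 1, 3, 2, 5}

U open, U⊆A: ∅. int(A) = ⋃ = ∅
X∖A={0, 6, 5, 4}, int(X∖A)={6, 4}, hence cl(A)={0, 1, 3, 2, 5}
∂A: remove int from cl → {0, 1, 3, 2, 5}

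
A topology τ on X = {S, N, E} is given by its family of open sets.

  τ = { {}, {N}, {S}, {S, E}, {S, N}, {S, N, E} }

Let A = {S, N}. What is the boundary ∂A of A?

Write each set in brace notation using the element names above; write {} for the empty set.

{E}

opens ⊆ A: {}, {S}, {N}, {S, N}; union → int = {S, N}
complement {E}; its interior {}; cl(A) = X∖{} = {S, N, E}
boundary = {S, N, E} ∖ {S, N} = {E}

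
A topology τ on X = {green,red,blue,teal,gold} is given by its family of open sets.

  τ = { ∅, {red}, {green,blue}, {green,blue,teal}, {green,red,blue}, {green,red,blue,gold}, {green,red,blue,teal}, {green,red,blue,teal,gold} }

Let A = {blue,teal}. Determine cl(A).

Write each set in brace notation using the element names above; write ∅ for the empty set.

complement {green,red,gold}; its interior {red}; cl(A) = X∖{red} = {green,blue,teal,gold}

{green,blue,teal,gold}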